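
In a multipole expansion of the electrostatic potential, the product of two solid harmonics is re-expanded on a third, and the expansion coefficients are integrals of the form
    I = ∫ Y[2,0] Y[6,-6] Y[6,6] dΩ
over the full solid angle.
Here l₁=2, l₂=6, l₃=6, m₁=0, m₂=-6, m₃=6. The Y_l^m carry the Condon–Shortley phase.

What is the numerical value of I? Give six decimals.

Checks pass: Σm=0; 14 even; l₃=6∈[4,8].
(2·2+1)(2·6+1)(2·6+1) = 845
Δ: 2! 2! 10! / 15! → 1/90090
sum: t=0:+1/69120 t=1:−1/14400 t=2:+1/69120 = -7/172800
3j²(2 6 6; 0 0 0) = Δ·Π!·Σ² = 14/715  (sign -1)
sum: t=0:+1/14515200 = 1/14515200
3j²(2 6 6; 0 -6 6) = Δ·Π!·Σ² = 22/455  (sign +1)
combine: 4πI² = 845·14/715·22/455 = 4/5
take √, sign -1: I = -0.25231325

-0.252313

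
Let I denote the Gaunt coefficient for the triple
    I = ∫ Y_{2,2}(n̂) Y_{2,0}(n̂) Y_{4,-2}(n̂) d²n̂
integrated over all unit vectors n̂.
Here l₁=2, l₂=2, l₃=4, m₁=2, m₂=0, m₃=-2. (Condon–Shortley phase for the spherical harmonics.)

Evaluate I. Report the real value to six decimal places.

Checks pass: Σm=0; 8 even; l₃=4∈[0,4].
(2·2+1)(2·2+1)(2·4+1) = 225
Δ: 0! 4! 4! / 9! → 1/630
sum: t=0:+1/16 = 1/16
3j²(2 2 4; 0 0 0) = Δ·Π!·Σ² = 2/35  (sign +1)
sum: t=0:+1/96 = 1/96
3j²(2 2 4; 2 0 -2) = Δ·Π!·Σ² = 1/42  (sign +1)
combine: 4πI² = 225·2/35·1/42 = 15/49
take √, sign +1: I = 0.15607835

0.156078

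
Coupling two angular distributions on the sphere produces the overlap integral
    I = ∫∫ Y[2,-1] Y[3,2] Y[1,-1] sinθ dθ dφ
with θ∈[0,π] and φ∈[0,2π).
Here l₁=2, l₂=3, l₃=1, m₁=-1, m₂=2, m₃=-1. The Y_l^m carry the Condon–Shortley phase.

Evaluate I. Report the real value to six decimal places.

m-sum 0 ✓  L=6 even ✓  1≤1≤5 ✓
Π(2lᵢ+1) = 5×7×3 = 105
triangle coeff Δ(2,3,1) = 1/105
Σ_t [2,2]: t=2:+1/4 = 1/4
(3j)²=3/35 [(2 3 1; 0 0 0)], sign=-1
Σ_t [3,3]: t=3:−1/12 = -1/12
(3j)²=2/21 [(2 3 1; -1 2 -1)], sign=-1
⇒ 4πI² = 6/7
I = (+1)√(6/7/(4π)) = 0.26116903

0.261169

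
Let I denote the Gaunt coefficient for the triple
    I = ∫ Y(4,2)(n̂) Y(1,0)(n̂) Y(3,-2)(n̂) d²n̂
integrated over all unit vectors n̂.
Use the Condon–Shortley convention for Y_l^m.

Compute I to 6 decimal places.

0.213244

m-sum 0 ✓  L=8 even ✓  3≤3≤5 ✓
Π(2lᵢ+1) = 9×3×7 = 189
triangle coeff Δ(4,1,3) = 1/252
Σ_t [1,1]: t=1:−1/36 = -1/36
(3j)²=4/63 [(4 1 3; 0 0 0)], sign=+1
Σ_t [1,1]: t=1:−1/120 = -1/120
(3j)²=1/21 [(4 1 3; 2 0 -2)], sign=+1
⇒ 4πI² = 4/7
I = (+1)√(4/7/(4π)) = 0.21324362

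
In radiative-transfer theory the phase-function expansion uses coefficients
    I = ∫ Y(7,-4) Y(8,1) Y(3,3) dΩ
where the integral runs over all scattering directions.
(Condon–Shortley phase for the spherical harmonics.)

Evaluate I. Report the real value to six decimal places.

Rules hold: Σm=0, L=18 even, 1≤3≤15.
N = 15·17·7 = 1785
Δ = 12!·2!·4!/19! = 1/5290740
Racah Σ t=5..7: t=5:−1/7257600 t=6:+1/2073600 t=7:−1/7257600 = 1/4838400
⇒ 3j(7 8 3; 0 0 0)² = 252/20995, sgn -1
Racah Σ t=9..9: t=9:−1/104509440 = -1/104509440
⇒ 3j(7 8 3; -4 1 3)² = 275/50388, sgn -1
4πI² = N·(3j₀)²·(3jₘ)² = 121275/1037153
I = +1·√(0.116931/4π) = 0.09646267

0.096463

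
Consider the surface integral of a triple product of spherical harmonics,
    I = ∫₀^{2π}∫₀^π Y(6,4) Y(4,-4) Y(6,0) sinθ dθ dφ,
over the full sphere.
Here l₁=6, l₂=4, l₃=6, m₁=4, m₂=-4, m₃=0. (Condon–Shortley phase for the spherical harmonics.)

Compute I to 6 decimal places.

m-sum 0 ✓  L=16 even ✓  2≤6≤10 ✓
Π(2lᵢ+1) = 13×9×13 = 1521
triangle coeff Δ(6,4,6) = 1/15315300
Σ_t [0,4]: t=0:+1/829440 t=1:−1/25920 t=2:+1/9216 t=3:−1/25920 t=4:+1/829440 = 7/207360
(3j)²=28/2431 [(6 4 6; 0 0 0)], sign=+1
Σ_t [0,0]: t=0:+1/829440 = 1/829440
(3j)²=35/2431 [(6 4 6; 4 -4 0)], sign=+1
⇒ 4πI² = 8820/34969
I = (+1)√(8820/34969/(4π)) = 0.14167322

0.141673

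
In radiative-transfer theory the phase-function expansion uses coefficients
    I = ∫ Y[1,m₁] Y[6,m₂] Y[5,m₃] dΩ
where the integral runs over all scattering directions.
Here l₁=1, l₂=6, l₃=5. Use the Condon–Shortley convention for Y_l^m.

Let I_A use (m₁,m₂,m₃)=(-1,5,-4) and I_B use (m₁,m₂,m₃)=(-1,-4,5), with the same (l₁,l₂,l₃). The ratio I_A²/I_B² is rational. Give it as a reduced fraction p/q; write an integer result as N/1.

55/1

Shared (l₁,l₂,l₃)=(1,6,5): N and (l;000)² cancel in I_A²/I_B².
A: Δ = 2!·0!·10!/13! = 1/858; Racah Σ t=2..2: t=2:+1/725760 = 1/725760; ⇒ 3j(1 6 5; -1 5 -4)² = 5/78, sgn -1
B: Δ = 2!·0!·10!/13! = 1/858; Racah Σ t=2..2: t=2:+1/7257600 = 1/7257600; ⇒ 3j(1 6 5; -1 -4 5)² = 1/858, sgn +1
I_A²/I_B² = (5/78)/(1/858) = 55/1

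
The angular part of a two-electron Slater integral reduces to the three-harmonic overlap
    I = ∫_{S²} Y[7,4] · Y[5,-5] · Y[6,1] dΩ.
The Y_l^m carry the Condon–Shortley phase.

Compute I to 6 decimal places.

0.173745

Rules hold: Σm=0, L=18 even, 2≤6≤12.
N = 15·11·13 = 2145
Δ = 6!·8!·4!/19! = 1/174594420
Racah Σ t=1..5: t=1:−1/4147200 t=2:+1/207360 t=3:−1/82944 t=4:+1/207360 t=5:−1/4147200 = -1/345600
⇒ 3j(7 5 6; 0 0 0)² = 420/46189, sgn -1
Racah Σ t=0..0: t=0:+1/12441600 = 1/12441600
⇒ 3j(7 5 6; 4 -5 1)² = 245/12597, sgn -1
4πI² = N·(3j₀)²·(3jₘ)² = 514500/1356277
I = +1·√(0.379347/4π) = 0.17374550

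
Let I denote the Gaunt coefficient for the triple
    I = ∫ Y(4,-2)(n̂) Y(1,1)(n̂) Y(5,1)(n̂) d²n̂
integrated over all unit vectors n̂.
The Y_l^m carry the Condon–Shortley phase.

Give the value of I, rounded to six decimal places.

-0.120286

Checks pass: Σm=0; 10 even; l₃=5∈[3,5].
(2·4+1)(2·1+1)(2·5+1) = 297
Δ: 0! 8! 2! / 11! → 1/495
sum: t=0:+1/576 = 1/576
3j²(4 1 5; 0 0 0) = Δ·Π!·Σ² = 5/99  (sign -1)
sum: t=0:+1/2880 = 1/2880
3j²(4 1 5; -2 1 1) = Δ·Π!·Σ² = 2/165  (sign +1)
combine: 4πI² = 297·5/99·2/165 = 2/11
take √, sign -1: I = -0.12028562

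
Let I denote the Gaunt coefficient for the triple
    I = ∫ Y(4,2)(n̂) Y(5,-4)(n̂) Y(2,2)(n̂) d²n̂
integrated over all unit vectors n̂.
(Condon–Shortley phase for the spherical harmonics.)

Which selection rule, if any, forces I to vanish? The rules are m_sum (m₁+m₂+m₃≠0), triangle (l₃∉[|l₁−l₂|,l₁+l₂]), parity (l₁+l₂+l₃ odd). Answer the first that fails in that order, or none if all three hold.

parity

Σmᵢ = 0  ✓
l₃∈[|l₁−l₂|,l₁+l₂]=[1,9], have l₃=2  ✓
Σlᵢ = 11 ⇒ odd  ✗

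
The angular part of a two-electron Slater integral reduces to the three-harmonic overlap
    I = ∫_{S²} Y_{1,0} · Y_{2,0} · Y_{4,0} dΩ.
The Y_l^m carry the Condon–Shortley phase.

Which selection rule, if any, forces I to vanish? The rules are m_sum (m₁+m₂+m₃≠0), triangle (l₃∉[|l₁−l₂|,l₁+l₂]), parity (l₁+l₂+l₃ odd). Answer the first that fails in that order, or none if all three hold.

triangle

m₁+m₂+m₃ = 0 + 0 + 0 = 0  ✓
triangle: |1−2|=1 ≤ l₃=4 ≤ 1+2=3  ✗
parity: l₁+l₂+l₃ = 7 is odd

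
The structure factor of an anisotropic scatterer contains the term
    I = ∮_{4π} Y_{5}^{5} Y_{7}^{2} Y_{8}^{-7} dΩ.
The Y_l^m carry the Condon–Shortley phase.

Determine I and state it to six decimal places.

m-sum 0 ✓  L=20 even ✓  2≤8≤12 ✓
Π(2lᵢ+1) = 11×15×17 = 2805
triangle coeff Δ(5,7,8) = 1/814773960
Σ_t [0,4]: t=0:+1/87091200 t=1:−1/4976640 t=2:+1/2073600 t=3:−1/4976640 t=4:+1/87091200 = 1/9676800
(3j)²=360/46189 [(5 7 8; 0 0 0)], sign=+1
Σ_t [0,0]: t=0:+1/6270566400 = 1/6270566400
(3j)²=25/3876 [(5 7 8; 5 2 -7)], sign=-1
⇒ 4πI² = 11250/79781
I = (-1)√(11250/79781/(4π)) = -0.10593064

-0.105931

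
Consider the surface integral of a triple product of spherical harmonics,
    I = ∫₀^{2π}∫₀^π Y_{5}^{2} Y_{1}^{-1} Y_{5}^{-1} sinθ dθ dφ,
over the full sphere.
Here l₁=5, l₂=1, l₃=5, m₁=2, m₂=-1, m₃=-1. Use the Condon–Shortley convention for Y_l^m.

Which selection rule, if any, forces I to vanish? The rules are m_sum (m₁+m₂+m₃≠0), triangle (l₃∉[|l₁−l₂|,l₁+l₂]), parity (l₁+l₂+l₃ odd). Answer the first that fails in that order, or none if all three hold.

parity

azimuthal sum: 2 − 1 − 1 = 0  ✓
4 ≤ 5 ≤ 6 (triangle on l)  ✓
L = 5 + 1 + 5 = 11 (odd)  ✗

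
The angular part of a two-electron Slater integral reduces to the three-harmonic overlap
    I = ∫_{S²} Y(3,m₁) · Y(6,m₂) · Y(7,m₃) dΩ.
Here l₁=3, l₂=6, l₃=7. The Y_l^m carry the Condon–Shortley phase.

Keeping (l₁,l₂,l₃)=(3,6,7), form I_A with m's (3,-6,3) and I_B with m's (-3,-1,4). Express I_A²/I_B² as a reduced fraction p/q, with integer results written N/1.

l's match ⇒ only the (l;m) 3-j factors differ between A and B.
A: triangle coeff Δ(3,6,7) = 1/2042040; Σ_t [0,0]: t=0:+1/174182400 = 1/174182400; (3j)²=3/6188 [(3 6 7; 3 -6 3)], sign=+1
B: triangle coeff Δ(3,6,7) = 1/2042040; Σ_t [2,2]: t=2:+1/1451520 = 1/1451520; (3j)²=75/3094 [(3 6 7; -3 -1 4)], sign=-1
I_A²/I_B² = (3/6188)/(75/3094) = 1/50

1/50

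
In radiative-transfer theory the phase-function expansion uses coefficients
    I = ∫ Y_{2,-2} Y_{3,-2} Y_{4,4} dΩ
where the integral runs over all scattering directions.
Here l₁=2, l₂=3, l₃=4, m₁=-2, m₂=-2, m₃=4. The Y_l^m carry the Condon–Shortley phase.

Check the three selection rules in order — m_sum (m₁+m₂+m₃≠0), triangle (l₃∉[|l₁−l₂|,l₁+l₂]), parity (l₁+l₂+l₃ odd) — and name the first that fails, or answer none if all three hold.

m₁+m₂+m₃ = -2 − 2 + 4 = 0  ✓
triangle: |2−3|=1 ≤ l₃=4 ≤ 2+3=5  ✓
parity: l₁+l₂+l₃ = 9 is odd  ✗

parity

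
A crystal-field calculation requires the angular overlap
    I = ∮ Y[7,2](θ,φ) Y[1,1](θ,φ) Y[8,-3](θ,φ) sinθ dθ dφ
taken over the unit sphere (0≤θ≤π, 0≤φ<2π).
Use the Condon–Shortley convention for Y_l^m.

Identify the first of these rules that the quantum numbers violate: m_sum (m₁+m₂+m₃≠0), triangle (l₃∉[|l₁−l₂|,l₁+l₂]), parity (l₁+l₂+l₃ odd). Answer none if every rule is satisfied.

azimuthal sum: 2 + 1 − 3 = 0  ✓
6 ≤ 8 ≤ 8 (triangle on l)  ✓
L = 7 + 1 + 8 = 16 (even)  ✓

none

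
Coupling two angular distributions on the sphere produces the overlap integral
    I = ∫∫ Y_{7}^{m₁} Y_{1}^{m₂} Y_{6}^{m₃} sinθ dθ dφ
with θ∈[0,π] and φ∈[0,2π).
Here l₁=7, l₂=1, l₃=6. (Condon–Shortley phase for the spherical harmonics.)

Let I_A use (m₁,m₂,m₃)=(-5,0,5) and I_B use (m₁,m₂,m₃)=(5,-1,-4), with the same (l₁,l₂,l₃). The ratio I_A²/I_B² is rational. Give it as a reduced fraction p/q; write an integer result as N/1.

Shared (l₁,l₂,l₃)=(7,1,6): N and (l;000)² cancel in I_A²/I_B².
A: Δ = 2!·12!·0!/15! = 1/1365; Racah Σ t=1..1: t=1:−1/39916800 = -1/39916800; ⇒ 3j(7 1 6; -5 0 5)² = 8/455, sgn +1
B: Δ = 2!·12!·0!/15! = 1/1365; Racah Σ t=0..0: t=0:+1/14515200 = 1/14515200; ⇒ 3j(7 1 6; 5 -1 -4)² = 22/455, sgn +1
I_A²/I_B² = (8/455)/(22/455) = 4/11

4/11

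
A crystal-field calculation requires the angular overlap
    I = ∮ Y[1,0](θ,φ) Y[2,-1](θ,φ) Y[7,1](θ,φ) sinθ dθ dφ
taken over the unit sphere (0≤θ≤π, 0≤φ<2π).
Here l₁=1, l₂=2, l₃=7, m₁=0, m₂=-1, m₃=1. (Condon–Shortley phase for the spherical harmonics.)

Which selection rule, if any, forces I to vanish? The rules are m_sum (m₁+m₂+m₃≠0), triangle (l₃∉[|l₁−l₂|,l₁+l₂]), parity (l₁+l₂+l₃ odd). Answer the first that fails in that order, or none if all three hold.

azimuthal sum: 0 − 1 + 1 = 0  ✓
1 ≤ 7 ≤ 3 (triangle on l)  ✗
L = 1 + 2 + 7 = 10 (even)

triangle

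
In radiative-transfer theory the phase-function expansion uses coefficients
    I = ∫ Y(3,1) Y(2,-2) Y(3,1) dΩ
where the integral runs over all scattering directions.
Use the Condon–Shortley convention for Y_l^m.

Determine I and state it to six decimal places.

Checks pass: Σm=0; 8 even; l₃=3∈[1,5].
(2·3+1)(2·2+1)(2·3+1) = 245
Δ: 2! 4! 2! / 9! → 1/3780
sum: t=0:+1/24 t=1:−1/4 t=2:+1/24 = -1/6
3j²(3 2 3; 0 0 0) = Δ·Π!·Σ² = 4/105  (sign +1)
sum: t=0:+1/16 = 1/16
3j²(3 2 3; 1 -2 1) = Δ·Π!·Σ² = 2/35  (sign +1)
combine: 4πI² = 245·4/105·2/35 = 8/15
take √, sign +1: I = 0.20601291

0.206013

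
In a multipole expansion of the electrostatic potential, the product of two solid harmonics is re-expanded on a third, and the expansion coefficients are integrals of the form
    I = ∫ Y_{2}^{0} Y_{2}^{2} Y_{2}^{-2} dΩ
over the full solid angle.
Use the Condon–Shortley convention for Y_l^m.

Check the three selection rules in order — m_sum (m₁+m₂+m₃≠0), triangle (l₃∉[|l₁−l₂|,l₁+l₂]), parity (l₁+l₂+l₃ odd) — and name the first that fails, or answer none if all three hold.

none

azimuthal sum: 0 + 2 − 2 = 0  ✓
0 ≤ 2 ≤ 4 (triangle on l)  ✓
L = 2 + 2 + 2 = 6 (even)  ✓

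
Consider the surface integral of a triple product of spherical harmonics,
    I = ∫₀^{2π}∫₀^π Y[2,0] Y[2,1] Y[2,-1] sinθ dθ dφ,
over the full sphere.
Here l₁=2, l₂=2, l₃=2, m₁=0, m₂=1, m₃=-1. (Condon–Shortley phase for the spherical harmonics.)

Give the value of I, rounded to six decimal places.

-0.090112

Checks pass: Σm=0; 6 even; l₃=2∈[0,4].
(2·2+1)(2·2+1)(2·2+1) = 125
Δ: 2! 2! 2! / 7! → 1/630
sum: t=0:+1/8 t=1:−1/1 t=2:+1/8 = -3/4
3j²(2 2 2; 0 0 0) = Δ·Π!·Σ² = 2/35  (sign -1)
sum: t=1:−1/2 t=2:+1/4 = -1/4
3j²(2 2 2; 0 1 -1) = Δ·Π!·Σ² = 1/70  (sign +1)
combine: 4πI² = 125·2/35·1/70 = 5/49
take √, sign -1: I = -0.09011188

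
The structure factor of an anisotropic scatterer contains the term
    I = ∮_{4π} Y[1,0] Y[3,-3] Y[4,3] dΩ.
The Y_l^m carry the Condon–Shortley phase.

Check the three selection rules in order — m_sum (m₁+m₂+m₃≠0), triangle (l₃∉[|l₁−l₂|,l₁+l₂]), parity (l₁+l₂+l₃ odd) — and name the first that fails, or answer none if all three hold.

m₁+m₂+m₃ = 0 − 3 + 3 = 0  ✓
triangle: |1−3|=2 ≤ l₃=4 ≤ 1+3=4  ✓
parity: l₁+l₂+l₃ = 8 is even  ✓

none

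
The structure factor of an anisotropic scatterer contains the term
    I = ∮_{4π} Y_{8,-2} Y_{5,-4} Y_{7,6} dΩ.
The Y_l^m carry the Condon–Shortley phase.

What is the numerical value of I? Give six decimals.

Rules hold: Σm=0, L=20 even, 3≤7≤13.
N = 17·11·15 = 2805
Δ = 6!·10!·4!/21! = 1/814773960
Racah Σ t=1..5: t=1:−1/87091200 t=2:+1/4976640 t=3:−1/2073600 t=4:+1/4976640 t=5:−1/87091200 = -1/9676800
⇒ 3j(8 5 7; 0 0 0)² = 360/46189, sgn +1
Racah Σ t=0..1: t=0:+1/15676416000 t=1:−1/1045094400 = -1/1119744000
⇒ 3j(8 5 7; -2 -4 6)² = 28/4845, sgn +1
4πI² = N·(3j₀)²·(3jₘ)² = 10080/79781
I = +1·√(0.126346/4π) = 0.10027106

0.100271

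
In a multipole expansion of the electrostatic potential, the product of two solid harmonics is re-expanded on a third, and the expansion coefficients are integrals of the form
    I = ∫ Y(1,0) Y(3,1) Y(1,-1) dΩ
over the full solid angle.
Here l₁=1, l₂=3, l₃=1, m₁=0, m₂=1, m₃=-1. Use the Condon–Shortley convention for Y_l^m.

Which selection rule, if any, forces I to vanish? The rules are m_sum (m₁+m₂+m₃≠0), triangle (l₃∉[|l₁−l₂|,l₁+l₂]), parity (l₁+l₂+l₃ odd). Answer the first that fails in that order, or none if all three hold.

triangle

azimuthal sum: 0 + 1 − 1 = 0  ✓
2 ≤ 1 ≤ 4 (triangle on l)  ✗
L = 1 + 3 + 1 = 5 (odd)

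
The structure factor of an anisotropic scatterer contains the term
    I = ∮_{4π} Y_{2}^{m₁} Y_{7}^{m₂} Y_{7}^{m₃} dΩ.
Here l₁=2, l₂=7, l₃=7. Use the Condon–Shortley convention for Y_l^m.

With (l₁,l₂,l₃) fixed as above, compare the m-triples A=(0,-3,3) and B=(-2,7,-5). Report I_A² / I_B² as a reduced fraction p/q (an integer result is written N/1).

Shared (l₁,l₂,l₃)=(2,7,7): N and (l;000)² cancel in I_A²/I_B².
A: Δ = 2!·2!·12!/17! = 1/185640; Racah Σ t=0..2: t=0:+1/3870720 t=1:−1/2177280 t=2:+1/29030400 = -29/174182400; ⇒ 3j(2 7 7; 0 -3 3)² = 841/185640, sgn -1
B: Δ = 2!·2!·12!/17! = 1/185640; Racah Σ t=2..2: t=2:+1/1916006400 = 1/1916006400; ⇒ 3j(2 7 7; -2 7 -5)² = 1/340, sgn +1
I_A²/I_B² = (841/185640)/(1/340) = 841/546

841/546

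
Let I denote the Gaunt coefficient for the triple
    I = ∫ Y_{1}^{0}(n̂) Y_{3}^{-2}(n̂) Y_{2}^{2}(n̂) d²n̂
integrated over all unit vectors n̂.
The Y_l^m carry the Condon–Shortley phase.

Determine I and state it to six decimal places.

Checks pass: Σm=0; 6 even; l₃=2∈[2,4].
(2·1+1)(2·3+1)(2·2+1) = 105
Δ: 2! 0! 4! / 7! → 1/105
sum: t=1:−1/4 = -1/4
3j²(1 3 2; 0 0 0) = Δ·Π!·Σ² = 3/35  (sign -1)
sum: t=1:−1/24 = -1/24
3j²(1 3 2; 0 -2 2) = Δ·Π!·Σ² = 1/21  (sign -1)
combine: 4πI² = 105·3/35·1/21 = 3/7
take √, sign +1: I = 0.18467439

0.184674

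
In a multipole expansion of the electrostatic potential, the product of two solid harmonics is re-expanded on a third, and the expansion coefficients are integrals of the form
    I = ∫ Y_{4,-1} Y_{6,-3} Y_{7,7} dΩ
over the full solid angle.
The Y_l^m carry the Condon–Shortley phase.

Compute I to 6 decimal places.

m-sum = -1 − 3 + 7 = 3 ≠ 0 ⇒ I = 0

0.000000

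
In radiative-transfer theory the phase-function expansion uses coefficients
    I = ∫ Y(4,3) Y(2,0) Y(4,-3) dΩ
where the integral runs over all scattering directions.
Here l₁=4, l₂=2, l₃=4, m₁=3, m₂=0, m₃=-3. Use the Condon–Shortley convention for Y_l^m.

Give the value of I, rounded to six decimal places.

m-sum 0 ✓  L=10 even ✓  2≤4≤6 ✓
Π(2lᵢ+1) = 9×5×9 = 405
triangle coeff Δ(4,2,4) = 1/13860
Σ_t [0,2]: t=0:+1/192 t=1:−1/36 t=2:+1/192 = -5/288
(3j)²=20/693 [(4 2 4; 0 0 0)], sign=-1
Σ_t [0,1]: t=0:+1/480 t=1:−1/720 = 1/1440
(3j)²=7/1980 [(4 2 4; 3 0 -3)], sign=-1
⇒ 4πI² = 5/121
I = (+1)√(5/121/(4π)) = 0.05734392

0.057344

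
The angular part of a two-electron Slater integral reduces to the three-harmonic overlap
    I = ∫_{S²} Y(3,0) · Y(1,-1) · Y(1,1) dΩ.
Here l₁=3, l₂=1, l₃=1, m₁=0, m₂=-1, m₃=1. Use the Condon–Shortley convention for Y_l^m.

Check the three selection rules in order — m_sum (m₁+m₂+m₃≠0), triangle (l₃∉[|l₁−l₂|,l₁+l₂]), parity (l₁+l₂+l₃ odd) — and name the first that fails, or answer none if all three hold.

triangle

azimuthal sum: 0 − 1 + 1 = 0  ✓
2 ≤ 1 ≤ 4 (triangle on l)  ✗
L = 3 + 1 + 1 = 5 (odd)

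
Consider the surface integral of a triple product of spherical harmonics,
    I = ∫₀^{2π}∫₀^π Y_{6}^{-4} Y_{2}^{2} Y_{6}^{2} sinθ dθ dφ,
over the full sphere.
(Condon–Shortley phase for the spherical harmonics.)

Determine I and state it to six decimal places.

-0.153870

Rules hold: Σm=0, L=14 even, 4≤6≤8.
N = 13·5·13 = 845
Δ = 2!·10!·2!/15! = 1/90090
Racah Σ t=0..2: t=0:+1/69120 t=1:−1/14400 t=2:+1/69120 = -7/172800
⇒ 3j(6 2 6; 0 0 0)² = 14/715, sgn -1
Racah Σ t=2..2: t=2:+1/322560 = 1/322560
⇒ 3j(6 2 6; -4 2 2)² = 18/1001, sgn +1
4πI² = N·(3j₀)²·(3jₘ)² = 36/121
I = -1·√(0.297521/4π) = -0.15386989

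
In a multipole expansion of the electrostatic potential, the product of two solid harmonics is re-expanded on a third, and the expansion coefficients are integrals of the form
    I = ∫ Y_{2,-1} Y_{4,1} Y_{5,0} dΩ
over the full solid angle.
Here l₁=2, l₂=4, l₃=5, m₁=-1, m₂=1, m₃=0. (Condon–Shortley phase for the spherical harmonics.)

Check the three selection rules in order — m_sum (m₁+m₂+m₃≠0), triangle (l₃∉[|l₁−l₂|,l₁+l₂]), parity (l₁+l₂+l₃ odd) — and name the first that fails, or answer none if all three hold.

parity

m₁+m₂+m₃ = -1 + 1 + 0 = 0  ✓
triangle: |2−4|=2 ≤ l₃=5 ≤ 2+4=6  ✓
parity: l₁+l₂+l₃ = 11 is odd  ✗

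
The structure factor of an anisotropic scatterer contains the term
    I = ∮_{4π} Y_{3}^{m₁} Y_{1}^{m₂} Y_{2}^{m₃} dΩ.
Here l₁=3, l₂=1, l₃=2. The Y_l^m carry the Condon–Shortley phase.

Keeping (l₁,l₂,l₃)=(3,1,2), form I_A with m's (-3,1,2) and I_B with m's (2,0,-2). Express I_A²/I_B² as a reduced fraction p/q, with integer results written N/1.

3/1

Same 3,1,2: normalisation and zero-m 3j drop out of the ratio.
A: Δ: 2! 4! 0! / 7! → 1/105; sum: t=2:+1/48 = 1/48; 3j²(3 1 2; -3 1 2) = Δ·Π!·Σ² = 1/7  (sign +1)
B: Δ: 2! 4! 0! / 7! → 1/105; sum: t=1:−1/24 = -1/24; 3j²(3 1 2; 2 0 -2) = Δ·Π!·Σ² = 1/21  (sign -1)
I_A²/I_B² = (1/7)/(1/21) = 3/1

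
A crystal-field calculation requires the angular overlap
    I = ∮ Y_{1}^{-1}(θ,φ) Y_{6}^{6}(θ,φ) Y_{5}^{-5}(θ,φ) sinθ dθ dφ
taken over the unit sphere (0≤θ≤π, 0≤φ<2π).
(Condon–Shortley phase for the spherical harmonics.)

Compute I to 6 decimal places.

Rules hold: Σm=0, L=12 even, 5≤5≤7.
N = 3·13·11 = 429
Δ = 2!·0!·10!/13! = 1/858
Racah Σ t=1..1: t=1:−1/14400 = -1/14400
⇒ 3j(1 6 5; 0 0 0)² = 6/143, sgn +1
Racah Σ t=2..2: t=2:+1/7257600 = 1/7257600
⇒ 3j(1 6 5; -1 6 -5)² = 1/13, sgn +1
4πI² = N·(3j₀)²·(3jₘ)² = 18/13
I = +1·√(1.38462/4π) = 0.33194004

0.331940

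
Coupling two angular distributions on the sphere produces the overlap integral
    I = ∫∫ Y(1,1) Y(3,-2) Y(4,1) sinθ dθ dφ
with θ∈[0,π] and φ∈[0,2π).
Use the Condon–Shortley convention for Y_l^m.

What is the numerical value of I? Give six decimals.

-0.106622

m-sum 0 ✓  L=8 even ✓  2≤4≤4 ✓
Π(2lᵢ+1) = 3×7×9 = 189
triangle coeff Δ(1,3,4) = 1/252
Σ_t [0,0]: t=0:+1/36 = 1/36
(3j)²=4/63 [(1 3 4; 0 0 0)], sign=+1
Σ_t [0,0]: t=0:+1/240 = 1/240
(3j)²=1/84 [(1 3 4; 1 -2 1)], sign=-1
⇒ 4πI² = 1/7
I = (-1)√(1/7/(4π)) = -0.10662181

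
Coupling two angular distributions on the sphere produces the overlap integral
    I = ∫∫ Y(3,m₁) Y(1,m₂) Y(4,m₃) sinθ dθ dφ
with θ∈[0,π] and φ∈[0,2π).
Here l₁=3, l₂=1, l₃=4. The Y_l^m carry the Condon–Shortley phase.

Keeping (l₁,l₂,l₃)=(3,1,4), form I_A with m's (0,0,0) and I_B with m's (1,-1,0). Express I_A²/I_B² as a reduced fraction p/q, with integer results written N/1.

Same 3,1,4: normalisation and zero-m 3j drop out of the ratio.
A: Δ: 0! 6! 2! / 9! → 1/252; sum: t=0:+1/36 = 1/36; 3j²(3 1 4; 0 0 0) = Δ·Π!·Σ² = 4/63  (sign +1)
B: Δ: 0! 6! 2! / 9! → 1/252; sum: t=0:+1/96 = 1/96; 3j²(3 1 4; 1 -1 0) = Δ·Π!·Σ² = 1/42  (sign +1)
I_A²/I_B² = (4/63)/(1/42) = 8/3

8/3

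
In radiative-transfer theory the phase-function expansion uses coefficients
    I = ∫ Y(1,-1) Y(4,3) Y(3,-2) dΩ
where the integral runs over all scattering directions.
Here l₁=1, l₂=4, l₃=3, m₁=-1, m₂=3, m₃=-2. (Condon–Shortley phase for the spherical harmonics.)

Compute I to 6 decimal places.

Checks pass: Σm=0; 8 even; l₃=3∈[3,5].
(2·1+1)(2·4+1)(2·3+1) = 189
Δ: 2! 0! 6! / 9! → 1/252
sum: t=1:−1/36 = -1/36
3j²(1 4 3; 0 0 0) = Δ·Π!·Σ² = 4/63  (sign +1)
sum: t=2:+1/240 = 1/240
3j²(1 4 3; -1 3 -2) = Δ·Π!·Σ² = 1/12  (sign -1)
combine: 4πI² = 189·4/63·1/12 = 1/1
take √, sign -1: I = -0.28209479

-0.282095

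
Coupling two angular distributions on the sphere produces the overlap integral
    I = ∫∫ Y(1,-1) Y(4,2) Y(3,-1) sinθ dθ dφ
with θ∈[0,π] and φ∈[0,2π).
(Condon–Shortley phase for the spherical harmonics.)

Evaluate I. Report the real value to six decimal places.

0.238414

Checks pass: Σm=0; 8 even; l₃=3∈[3,5].
(2·1+1)(2·4+1)(2·3+1) = 189
Δ: 2! 0! 6! / 9! → 1/252
sum: t=1:−1/36 = -1/36
3j²(1 4 3; 0 0 0) = Δ·Π!·Σ² = 4/63  (sign +1)
sum: t=2:+1/96 = 1/96
3j²(1 4 3; -1 2 -1) = Δ·Π!·Σ² = 5/84  (sign +1)
combine: 4πI² = 189·4/63·5/84 = 5/7
take √, sign +1: I = 0.23841361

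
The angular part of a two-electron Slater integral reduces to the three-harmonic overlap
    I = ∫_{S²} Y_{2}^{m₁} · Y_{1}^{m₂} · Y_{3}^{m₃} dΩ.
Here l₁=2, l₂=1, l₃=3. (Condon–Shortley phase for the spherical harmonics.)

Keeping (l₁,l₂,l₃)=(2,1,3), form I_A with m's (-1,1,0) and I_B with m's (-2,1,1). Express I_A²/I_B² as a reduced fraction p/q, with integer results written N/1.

l's match ⇒ only the (l;m) 3-j factors differ between A and B.
A: triangle coeff Δ(2,1,3) = 1/105; Σ_t [0,0]: t=0:+1/12 = 1/12; (3j)²=1/35 [(2 1 3; -1 1 0)], sign=-1
B: triangle coeff Δ(2,1,3) = 1/105; Σ_t [0,0]: t=0:+1/48 = 1/48; (3j)²=1/105 [(2 1 3; -2 1 1)], sign=+1
I_A²/I_B² = (1/35)/(1/105) = 3/1

3/1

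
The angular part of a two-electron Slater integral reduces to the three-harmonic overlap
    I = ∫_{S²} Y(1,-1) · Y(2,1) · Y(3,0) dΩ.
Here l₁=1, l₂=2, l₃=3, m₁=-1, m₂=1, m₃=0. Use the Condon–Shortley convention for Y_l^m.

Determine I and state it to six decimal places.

0.143048

Rules hold: Σm=0, L=6 even, 1≤3≤3.
N = 3·5·7 = 105
Δ = 0!·2!·4!/7! = 1/105
Racah Σ t=0..0: t=0:+1/4 = 1/4
⇒ 3j(1 2 3; 0 0 0)² = 3/35, sgn -1
Racah Σ t=0..0: t=0:+1/12 = 1/12
⇒ 3j(1 2 3; -1 1 0)² = 1/35, sgn -1
4πI² = N·(3j₀)²·(3jₘ)² = 9/35
I = +1·√(0.257143/4π) = 0.14304817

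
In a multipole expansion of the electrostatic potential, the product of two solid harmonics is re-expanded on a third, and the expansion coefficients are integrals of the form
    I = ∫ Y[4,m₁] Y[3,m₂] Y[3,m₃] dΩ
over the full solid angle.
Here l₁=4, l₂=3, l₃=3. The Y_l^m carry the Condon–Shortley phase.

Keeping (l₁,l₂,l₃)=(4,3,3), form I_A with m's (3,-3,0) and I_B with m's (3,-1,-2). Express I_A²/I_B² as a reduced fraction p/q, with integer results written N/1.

Same 4,3,3: normalisation and zero-m 3j drop out of the ratio.
A: Δ: 4! 4! 2! / 11! → 1/34650; sum: t=0:+1/288 = 1/288; 3j²(4 3 3; 3 -3 0) = Δ·Π!·Σ² = 1/22  (sign -1)
B: Δ: 4! 4! 2! / 11! → 1/34650; sum: t=0:+1/288 t=1:−1/144 = -1/288; 3j²(4 3 3; 3 -1 -2) = Δ·Π!·Σ² = 1/99  (sign +1)
I_A²/I_B² = (1/22)/(1/99) = 9/2

9/2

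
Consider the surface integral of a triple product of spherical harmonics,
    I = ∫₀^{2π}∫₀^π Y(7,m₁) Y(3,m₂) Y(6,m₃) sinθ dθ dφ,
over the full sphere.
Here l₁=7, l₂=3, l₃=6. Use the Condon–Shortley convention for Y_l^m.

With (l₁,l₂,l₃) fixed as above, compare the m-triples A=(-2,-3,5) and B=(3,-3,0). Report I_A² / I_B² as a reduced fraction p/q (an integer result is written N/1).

Shared (l₁,l₂,l₃)=(7,3,6): N and (l;000)² cancel in I_A²/I_B².
A: Δ = 4!·10!·2!/17! = 1/2042040; Racah Σ t=0..0: t=0:+1/17418240 = 1/17418240; ⇒ 3j(7 3 6; -2 -3 5)² = 25/12376, sgn -1
B: Δ = 4!·10!·2!/17! = 1/2042040; Racah Σ t=0..0: t=0:+1/829440 = 1/829440; ⇒ 3j(7 3 6; 3 -3 0)² = 225/9724, sgn +1
I_A²/I_B² = (25/12376)/(225/9724) = 11/126

11/126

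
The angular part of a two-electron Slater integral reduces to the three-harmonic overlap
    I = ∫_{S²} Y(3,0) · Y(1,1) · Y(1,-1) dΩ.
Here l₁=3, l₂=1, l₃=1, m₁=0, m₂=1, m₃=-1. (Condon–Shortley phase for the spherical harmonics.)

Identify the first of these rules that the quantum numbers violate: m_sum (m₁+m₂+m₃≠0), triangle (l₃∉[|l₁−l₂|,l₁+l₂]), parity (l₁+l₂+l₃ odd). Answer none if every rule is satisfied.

Σmᵢ = 0  ✓
l₃∈[|l₁−l₂|,l₁+l₂]=[2,4], have l₃=1  ✗
Σlᵢ = 5 ⇒ odd

triangle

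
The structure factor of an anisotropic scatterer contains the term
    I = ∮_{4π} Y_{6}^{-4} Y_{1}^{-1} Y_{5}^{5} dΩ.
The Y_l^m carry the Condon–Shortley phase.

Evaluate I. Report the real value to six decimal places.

0.040859

m-sum 0 ✓  L=12 even ✓  5≤5≤7 ✓
Π(2lᵢ+1) = 13×3×11 = 429
triangle coeff Δ(6,1,5) = 1/858
Σ_t [1,1]: t=1:−1/14400 = -1/14400
(3j)²=6/143 [(6 1 5; 0 0 0)], sign=+1
Σ_t [0,0]: t=0:+1/7257600 = 1/7257600
(3j)²=1/858 [(6 1 5; -4 -1 5)], sign=+1
⇒ 4πI² = 3/143
I = (+1)√(3/143/(4π)) = 0.04085899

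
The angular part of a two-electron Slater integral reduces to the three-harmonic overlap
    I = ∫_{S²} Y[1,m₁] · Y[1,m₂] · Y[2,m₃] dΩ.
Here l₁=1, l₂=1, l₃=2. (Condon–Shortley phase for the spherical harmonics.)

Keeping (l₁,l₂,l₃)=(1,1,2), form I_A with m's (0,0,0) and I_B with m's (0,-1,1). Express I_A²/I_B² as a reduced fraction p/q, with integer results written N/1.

4/3

Same 1,1,2: normalisation and zero-m 3j drop out of the ratio.
A: Δ: 0! 2! 2! / 5! → 1/30; sum: t=0:+1/1 = 1/1; 3j²(1 1 2; 0 0 0) = Δ·Π!·Σ² = 2/15  (sign +1)
B: Δ: 0! 2! 2! / 5! → 1/30; sum: t=0:+1/2 = 1/2; 3j²(1 1 2; 0 -1 1) = Δ·Π!·Σ² = 1/10  (sign -1)
I_A²/I_B² = (2/15)/(1/10) = 4/3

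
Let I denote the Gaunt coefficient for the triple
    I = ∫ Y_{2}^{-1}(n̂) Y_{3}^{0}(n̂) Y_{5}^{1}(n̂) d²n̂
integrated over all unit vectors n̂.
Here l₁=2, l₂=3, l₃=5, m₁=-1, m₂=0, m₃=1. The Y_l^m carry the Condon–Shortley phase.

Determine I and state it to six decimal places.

-0.214318

Rules hold: Σm=0, L=10 even, 1≤5≤5.
N = 5·7·11 = 385
Δ = 0!·4!·6!/11! = 1/2310
Racah Σ t=0..0: t=0:+1/144 = 1/144
⇒ 3j(2 3 5; 0 0 0)² = 10/231, sgn -1
Racah Σ t=0..0: t=0:+1/216 = 1/216
⇒ 3j(2 3 5; -1 0 1)² = 8/231, sgn +1
4πI² = N·(3j₀)²·(3jₘ)² = 400/693
I = -1·√(0.577201/4π) = -0.21431790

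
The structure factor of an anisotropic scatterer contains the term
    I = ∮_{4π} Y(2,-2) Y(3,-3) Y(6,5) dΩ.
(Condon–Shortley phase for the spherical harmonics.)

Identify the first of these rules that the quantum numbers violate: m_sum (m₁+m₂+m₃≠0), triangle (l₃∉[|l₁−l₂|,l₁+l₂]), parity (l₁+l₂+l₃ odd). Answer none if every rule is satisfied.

Σmᵢ = 0  ✓
l₃∈[|l₁−l₂|,l₁+l₂]=[1,5], have l₃=6  ✗
Σlᵢ = 11 ⇒ odd

triangle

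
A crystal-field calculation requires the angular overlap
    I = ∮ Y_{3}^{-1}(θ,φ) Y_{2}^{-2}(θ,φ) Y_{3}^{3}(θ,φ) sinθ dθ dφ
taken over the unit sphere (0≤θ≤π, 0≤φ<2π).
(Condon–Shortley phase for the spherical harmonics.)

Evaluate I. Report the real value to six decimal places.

0.132981

Rules hold: Σm=0, L=8 even, 1≤3≤5.
N = 7·5·7 = 245
Δ = 2!·4!·2!/9! = 1/3780
Racah Σ t=0..2: t=0:+1/24 t=1:−1/4 t=2:+1/24 = -1/6
⇒ 3j(3 2 3; 0 0 0)² = 4/105, sgn +1
Racah Σ t=0..0: t=0:+1/96 = 1/96
⇒ 3j(3 2 3; -1 -2 3)² = 1/42, sgn +1
4πI² = N·(3j₀)²·(3jₘ)² = 2/9
I = +1·√(0.222222/4π) = 0.13298076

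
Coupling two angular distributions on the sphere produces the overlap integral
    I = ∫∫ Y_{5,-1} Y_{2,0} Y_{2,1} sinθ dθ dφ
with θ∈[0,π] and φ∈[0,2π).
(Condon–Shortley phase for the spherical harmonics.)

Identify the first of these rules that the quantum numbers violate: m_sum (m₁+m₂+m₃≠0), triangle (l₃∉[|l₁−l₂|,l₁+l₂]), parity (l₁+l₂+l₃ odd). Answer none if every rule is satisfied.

Σmᵢ = 0  ✓
l₃∈[|l₁−l₂|,l₁+l₂]=[3,7], have l₃=2  ✗
Σlᵢ = 9 ⇒ odd

triangle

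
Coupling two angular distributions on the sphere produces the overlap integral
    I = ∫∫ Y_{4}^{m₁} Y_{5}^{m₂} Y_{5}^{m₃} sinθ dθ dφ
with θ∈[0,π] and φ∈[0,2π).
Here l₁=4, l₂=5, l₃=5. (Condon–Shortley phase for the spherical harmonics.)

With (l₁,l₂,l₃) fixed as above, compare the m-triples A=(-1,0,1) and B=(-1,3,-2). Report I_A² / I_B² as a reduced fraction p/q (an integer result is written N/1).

Shared (l₁,l₂,l₃)=(4,5,5): N and (l;000)² cancel in I_A²/I_B².
A: Δ = 4!·4!·6!/15! = 1/3153150; Racah Σ t=1..4: t=1:−1/6912 t=2:+1/864 t=3:−1/1152 t=4:+1/17280 = 7/34560; ⇒ 3j(4 5 5; -1 0 1)² = 1/429, sgn +1
B: Δ = 4!·4!·6!/15! = 1/3153150; Racah Σ t=2..4: t=2:+1/17280 t=3:−1/2880 t=4:+1/6912 = -1/6912; ⇒ 3j(4 5 5; -1 3 -2)² = 5/429, sgn +1
I_A²/I_B² = (1/429)/(5/429) = 1/5

1/5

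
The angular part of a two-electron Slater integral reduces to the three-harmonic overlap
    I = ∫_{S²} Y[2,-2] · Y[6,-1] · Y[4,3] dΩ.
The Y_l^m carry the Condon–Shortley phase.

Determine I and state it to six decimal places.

m-sum 0 ✓  L=12 even ✓  4≤4≤8 ✓
Π(2lᵢ+1) = 5×13×9 = 585
triangle coeff Δ(2,6,4) = 1/6435
Σ_t [2,2]: t=2:+1/2304 = 1/2304
(3j)²=5/143 [(2 6 4; 0 0 0)], sign=+1
Σ_t [4,4]: t=4:+1/120960 = 1/120960
(3j)²=1/1287 [(2 6 4; -2 -1 3)], sign=-1
⇒ 4πI² = 25/1573
I = (-1)√(25/1573/(4π)) = -0.03556319

-0.035563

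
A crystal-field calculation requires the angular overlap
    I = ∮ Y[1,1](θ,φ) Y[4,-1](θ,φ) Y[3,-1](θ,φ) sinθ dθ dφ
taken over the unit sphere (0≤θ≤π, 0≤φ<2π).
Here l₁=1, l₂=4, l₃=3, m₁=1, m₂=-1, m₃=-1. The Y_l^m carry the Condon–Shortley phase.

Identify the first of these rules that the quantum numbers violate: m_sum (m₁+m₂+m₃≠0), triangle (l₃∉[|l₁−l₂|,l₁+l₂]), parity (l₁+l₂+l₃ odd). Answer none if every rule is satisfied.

m₁+m₂+m₃ = 1 − 1 − 1 = -1  ✗
triangle: |1−4|=3 ≤ l₃=3 ≤ 1+4=5
parity: l₁+l₂+l₃ = 8 is even

m_sum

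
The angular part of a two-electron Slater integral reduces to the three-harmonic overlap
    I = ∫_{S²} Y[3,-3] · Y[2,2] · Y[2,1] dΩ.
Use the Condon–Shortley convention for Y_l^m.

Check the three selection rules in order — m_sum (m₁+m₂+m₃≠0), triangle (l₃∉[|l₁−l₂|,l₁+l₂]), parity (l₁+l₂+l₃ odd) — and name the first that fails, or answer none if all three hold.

parity

m₁+m₂+m₃ = -3 + 2 + 1 = 0  ✓
triangle: |3−2|=1 ≤ l₃=2 ≤ 3+2=5  ✓
parity: l₁+l₂+l₃ = 7 is odd  ✗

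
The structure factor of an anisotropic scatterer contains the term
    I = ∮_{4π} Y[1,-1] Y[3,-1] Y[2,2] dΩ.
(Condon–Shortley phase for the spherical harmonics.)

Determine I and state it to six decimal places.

-0.082589

m-sum 0 ✓  L=6 even ✓  2≤2≤4 ✓
Π(2lᵢ+1) = 3×7×5 = 105
triangle coeff Δ(1,3,2) = 1/105
Σ_t [1,1]: t=1:−1/4 = -1/4
(3j)²=3/35 [(1 3 2; 0 0 0)], sign=-1
Σ_t [2,2]: t=2:+1/48 = 1/48
(3j)²=1/105 [(1 3 2; -1 -1 2)], sign=+1
⇒ 4πI² = 3/35
I = (-1)√(3/35/(4π)) = -0.08258890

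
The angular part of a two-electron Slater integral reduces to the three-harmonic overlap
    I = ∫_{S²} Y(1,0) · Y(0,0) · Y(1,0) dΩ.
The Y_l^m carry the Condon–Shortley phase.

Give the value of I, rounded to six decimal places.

Rules hold: Σm=0, L=2 even, 1≤1≤1.
N = 3·1·3 = 9
Δ = 0!·2!·0!/3! = 1/3
Racah Σ t=0..0: t=0:+1/1 = 1/1
⇒ 3j(1 0 1; 0 0 0)² = 1/3, sgn -1
(m-triple is (0,0,0) — same symbol as above.)
4πI² = N·(3j₀)²·(3jₘ)² = 1/1
I = +1·√(1/4π) = 0.28209479

0.282095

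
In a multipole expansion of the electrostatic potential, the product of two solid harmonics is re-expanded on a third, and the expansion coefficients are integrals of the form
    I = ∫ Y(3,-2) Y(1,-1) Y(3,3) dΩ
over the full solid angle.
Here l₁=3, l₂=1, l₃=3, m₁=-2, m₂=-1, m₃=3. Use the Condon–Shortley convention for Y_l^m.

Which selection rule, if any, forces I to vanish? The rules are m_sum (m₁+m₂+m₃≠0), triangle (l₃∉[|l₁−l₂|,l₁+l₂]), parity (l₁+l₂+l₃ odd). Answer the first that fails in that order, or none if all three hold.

parity

azimuthal sum: -2 − 1 + 3 = 0  ✓
2 ≤ 3 ≤ 4 (triangle on l)  ✓
L = 3 + 1 + 3 = 7 (odd)  ✗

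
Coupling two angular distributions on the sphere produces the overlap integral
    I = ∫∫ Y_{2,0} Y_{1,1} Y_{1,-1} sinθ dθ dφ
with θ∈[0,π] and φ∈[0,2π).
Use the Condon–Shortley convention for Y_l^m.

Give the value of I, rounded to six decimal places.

0.126157

Rules hold: Σm=0, L=4 even, 1≤1≤3.
N = 5·3·3 = 45
Δ = 2!·2!·0!/5! = 1/30
Racah Σ t=1..1: t=1:−1/1 = -1/1
⇒ 3j(2 1 1; 0 0 0)² = 2/15, sgn +1
Racah Σ t=2..2: t=2:+1/4 = 1/4
⇒ 3j(2 1 1; 0 1 -1)² = 1/30, sgn +1
4πI² = N·(3j₀)²·(3jₘ)² = 1/5
I = +1·√(0.2/4π) = 0.12615663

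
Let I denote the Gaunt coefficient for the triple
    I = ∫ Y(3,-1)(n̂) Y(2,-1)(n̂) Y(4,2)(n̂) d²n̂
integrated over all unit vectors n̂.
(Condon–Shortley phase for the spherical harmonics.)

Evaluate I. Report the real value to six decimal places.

0.000000

Σlᵢ=9 odd — θ-integrand is odd under cosθ→−cosθ; I=0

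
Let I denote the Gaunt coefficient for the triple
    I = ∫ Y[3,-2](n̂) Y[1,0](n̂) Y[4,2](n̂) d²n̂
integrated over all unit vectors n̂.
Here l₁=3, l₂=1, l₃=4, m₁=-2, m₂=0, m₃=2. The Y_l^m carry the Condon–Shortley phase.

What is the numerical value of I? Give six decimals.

Checks pass: Σm=0; 8 even; l₃=4∈[2,4].
(2·3+1)(2·1+1)(2·4+1) = 189
Δ: 0! 6! 2! / 9! → 1/252
sum: t=0:+1/36 = 1/36
3j²(3 1 4; 0 0 0) = Δ·Π!·Σ² = 4/63  (sign +1)
sum: t=0:+1/120 = 1/120
3j²(3 1 4; -2 0 2) = Δ·Π!·Σ² = 1/21  (sign +1)
combine: 4πI² = 189·4/63·1/21 = 4/7
take √, sign +1: I = 0.21324362

0.213244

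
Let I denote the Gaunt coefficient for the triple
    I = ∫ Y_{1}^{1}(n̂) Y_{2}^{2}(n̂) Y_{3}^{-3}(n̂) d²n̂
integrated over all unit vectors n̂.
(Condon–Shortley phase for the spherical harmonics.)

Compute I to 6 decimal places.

Checks pass: Σm=0; 6 even; l₃=3∈[1,3].
(2·1+1)(2·2+1)(2·3+1) = 105
Δ: 0! 2! 4! / 7! → 1/105
sum: t=0:+1/4 = 1/4
3j²(1 2 3; 0 0 0) = Δ·Π!·Σ² = 3/35  (sign -1)
sum: t=0:+1/48 = 1/48
3j²(1 2 3; 1 2 -3) = Δ·Π!·Σ² = 1/7  (sign +1)
combine: 4πI² = 105·3/35·1/7 = 9/7
take √, sign -1: I = -0.31986543

-0.319865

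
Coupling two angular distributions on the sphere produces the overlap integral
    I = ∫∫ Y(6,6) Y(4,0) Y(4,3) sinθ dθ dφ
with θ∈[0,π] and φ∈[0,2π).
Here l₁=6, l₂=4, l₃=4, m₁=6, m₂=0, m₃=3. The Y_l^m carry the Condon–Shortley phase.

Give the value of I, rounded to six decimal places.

0.000000

Σmᵢ = 9 ≠ 0, so the φ-integral vanishes; I = 0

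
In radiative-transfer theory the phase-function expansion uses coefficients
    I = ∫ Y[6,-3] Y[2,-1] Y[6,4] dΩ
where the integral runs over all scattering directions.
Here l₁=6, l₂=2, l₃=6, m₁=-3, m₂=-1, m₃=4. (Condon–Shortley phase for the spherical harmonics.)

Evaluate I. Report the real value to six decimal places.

Checks pass: Σm=0; 14 even; l₃=6∈[4,8].
(2·6+1)(2·2+1)(2·6+1) = 845
Δ: 2! 10! 2! / 15! → 1/90090
sum: t=0:+1/69120 t=1:−1/14400 t=2:+1/69120 = -7/172800
3j²(6 2 6; 0 0 0) = Δ·Π!·Σ² = 14/715  (sign -1)
sum: t=0:+1/725760 t=1:−1/161280 = -1/207360
3j²(6 2 6; -3 -1 4) = Δ·Π!·Σ² = 7/286  (sign -1)
combine: 4πI² = 845·14/715·7/286 = 49/121
take √, sign +1: I = 0.17951487

0.179515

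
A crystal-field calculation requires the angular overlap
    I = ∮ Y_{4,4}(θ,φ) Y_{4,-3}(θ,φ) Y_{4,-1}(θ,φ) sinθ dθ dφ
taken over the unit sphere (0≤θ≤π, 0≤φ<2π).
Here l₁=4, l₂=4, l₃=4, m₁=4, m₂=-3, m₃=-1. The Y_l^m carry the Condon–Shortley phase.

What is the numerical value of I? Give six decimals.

-0.168431

m-sum 0 ✓  L=12 even ✓  0≤4≤8 ✓
Π(2lᵢ+1) = 9×9×9 = 729
triangle coeff Δ(4,4,4) = 1/450450
Σ_t [0,4]: t=0:+1/13824 t=1:−1/216 t=2:+1/64 t=3:−1/216 t=4:+1/13824 = 5/768
(3j)²=18/1001 [(4 4 4; 0 0 0)], sign=+1
Σ_t [0,0]: t=0:+1/3456 = 1/3456
(3j)²=35/1287 [(4 4 4; 4 -3 -1)], sign=-1
⇒ 4πI² = 7290/20449
I = (-1)√(7290/20449/(4π)) = -0.16843130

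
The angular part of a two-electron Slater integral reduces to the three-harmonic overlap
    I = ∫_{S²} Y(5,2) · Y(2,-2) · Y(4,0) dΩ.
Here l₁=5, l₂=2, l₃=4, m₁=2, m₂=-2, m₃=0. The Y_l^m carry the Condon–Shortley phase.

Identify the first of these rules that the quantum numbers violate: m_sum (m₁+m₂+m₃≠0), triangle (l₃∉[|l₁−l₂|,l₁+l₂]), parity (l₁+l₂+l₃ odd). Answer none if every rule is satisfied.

m₁+m₂+m₃ = 2 − 2 + 0 = 0  ✓
triangle: |5−2|=3 ≤ l₃=4 ≤ 5+2=7  ✓
parity: l₁+l₂+l₃ = 11 is odd  ✗

parity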